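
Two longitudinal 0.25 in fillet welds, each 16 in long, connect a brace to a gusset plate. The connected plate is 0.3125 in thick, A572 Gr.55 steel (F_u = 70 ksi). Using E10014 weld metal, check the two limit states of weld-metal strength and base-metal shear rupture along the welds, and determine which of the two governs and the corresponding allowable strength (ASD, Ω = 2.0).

R_n/Ω ≈ 170 kips (weld metal governs)

E100XX → F_EXX = 100 ksi.
t_e = 0.707 × 0.25 = 0.1767 in; L = 32 in.
Weld metal: R_n/Ω = (1/2.0) × 0.6 × 100 × 0.1767 × 32 = 169.7 kips.
Base metal (shear rupture): R_n/Ω = (1/2.0) × 0.6 × 70 × 0.3125 × 32 = 210 kips.
Governing: weld metal.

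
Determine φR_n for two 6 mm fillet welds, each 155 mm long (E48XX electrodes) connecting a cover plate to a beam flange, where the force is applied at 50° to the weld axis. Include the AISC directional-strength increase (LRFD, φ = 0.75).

E48XX → F_EXX = 480 MPa.
t_e = 0.707 × 6 = 4.242 mm; A_we = 4.242 × 310 = 1315 mm².
Directional factor: 1.0 + 0.5 sin^1.5(50°) = 1.335.
F_nw = 0.6 × 480 × 1.335 = 384.5 MPa.
φR_n = 0.75 × 384.5 × 1315 × 10⁻³ = 379.3 kN.

φR_n ≈ 379 kN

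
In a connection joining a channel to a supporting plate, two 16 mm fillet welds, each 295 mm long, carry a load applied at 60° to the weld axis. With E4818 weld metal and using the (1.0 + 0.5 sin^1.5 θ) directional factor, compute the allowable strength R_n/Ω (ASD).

E48XX → F_EXX = 480 MPa.
t_e = 0.707 × 16 = 11.31 mm; A_we = 11.31 × 590 = 6674 mm².
Directional factor: 1.0 + 0.5 sin^1.5(60°) = 1.403.
F_nw = 0.6 × 480 × 1.403 = 404.1 MPa.
R_n/Ω = (404.1 × 6674) / 2.0 × 10⁻³ = 1348 kN.

R_n/Ω ≈ 1350 kN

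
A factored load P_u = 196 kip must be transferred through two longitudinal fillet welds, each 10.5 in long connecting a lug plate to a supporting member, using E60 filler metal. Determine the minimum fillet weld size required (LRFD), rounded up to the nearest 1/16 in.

w = 1/2 in

E60XX → F_EXX = 60 ksi.
Total weld length L = 21 in.
Required throat t_e = P_u / (φ × 0.6 F_EXX × L) = 196 / (0.75 × 0.6 × 60 × 21) = 0.3457 in.
Required leg w = t_e / 0.707 = 0.4889 in → use 1/2 in.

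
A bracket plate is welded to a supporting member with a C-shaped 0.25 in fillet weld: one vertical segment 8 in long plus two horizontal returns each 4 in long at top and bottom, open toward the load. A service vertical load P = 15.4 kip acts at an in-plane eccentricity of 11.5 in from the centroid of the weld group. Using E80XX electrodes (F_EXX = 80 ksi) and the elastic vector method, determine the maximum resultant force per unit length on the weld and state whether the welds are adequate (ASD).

Total weld length L_w = 16 in. Treat welds as unit-width lines.
Centroid: x̄ = 2×4×2 / 16 = 1 in from the vertical weld.
Polar moment about centroid: J = I_x + I_y = [8³/12 + 2×4×4²] + [8×1² + 2(4³/12 + 4×1²)] = 197.3 in³.
Direct shear f_v = P/L_w = 15.4 / 16 = 0.9625 kip/in (vertical).
Torsion M = P·e = 15.4 × 11.5 = 177.1 kip·in.
Critical point at (x, y) = (3, 4) from centroid. f_tx = M·y/J = 3.59 kip/in; f_ty = M·x/J = 2.692 kip/in.
Resultant f_max = √[f_tx² + (f_v + f_ty)²] = √[3.59² + (0.9625 + 2.692)²] = 5.123 kip/in.
Capacity per unit length: r_n/Ω = (1/2.0) × 0.6 × 80 × (0.707 × 0.25) = 4.242 kip/in.
5.123 > 4.242 → NOT adequate.

f_max ≈ 5.12 kip/in; NOT adequate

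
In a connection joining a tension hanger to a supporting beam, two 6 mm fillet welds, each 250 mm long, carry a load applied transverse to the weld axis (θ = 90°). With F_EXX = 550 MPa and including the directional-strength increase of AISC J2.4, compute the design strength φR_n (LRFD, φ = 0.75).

φR_n ≈ 787 kN

t_e = 0.707 × 6 = 4.242 mm; A_we = 4.242 × 500 = 2121 mm².
Directional factor: 1.0 + 0.5 sin^1.5(90°) = 1.5.
F_nw = 0.6 × 550 × 1.5 = 495 MPa.
φR_n = 0.75 × 495 × 2121 × 10⁻³ = 787.4 kN.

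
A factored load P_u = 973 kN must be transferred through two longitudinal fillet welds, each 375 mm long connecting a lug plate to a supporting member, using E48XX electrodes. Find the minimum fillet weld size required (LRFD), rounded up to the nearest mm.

w = 9 mm

E48XX → F_EXX = 480 MPa.
Total weld length L = 750 mm.
Required throat t_e = P_u / (φ × 0.6 F_EXX × L) = 973 / (0.75 × 0.6 × 480 × 750 × 10⁻³) = 6.006 mm.
Required leg w = t_e / 0.707 = 8.495 mm → use 9 mm.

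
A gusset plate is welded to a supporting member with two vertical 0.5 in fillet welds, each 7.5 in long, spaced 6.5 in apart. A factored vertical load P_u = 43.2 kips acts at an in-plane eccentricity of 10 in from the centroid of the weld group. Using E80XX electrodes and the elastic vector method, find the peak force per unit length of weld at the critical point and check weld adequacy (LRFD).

E80XX → F_EXX = 80 ksi.
Total weld length L_w = 15 in. Treat welds as unit-width lines.
Polar moment about centroid: J = 2[d³/12 + d(b/2)²] = 2[7.5³/12 + 7.5×3.25²] = 228.8 in³.
Direct shear f_v = P/L_w = 43.2 / 15 = 2.88 kip/in (vertical).
Torsion M = P·e = 43.2 × 10 = 432 kip·in.
Critical point at (x, y) = (3.25, 3.75) from centroid. f_tx = M·y/J = 7.082 kip/in; f_ty = M·x/J = 6.138 kip/in.
Resultant f_max = √[f_tx² + (f_v + f_ty)²] = √[7.082² + (2.88 + 6.138)²] = 11.47 kip/in.
Capacity per unit length: φr_n = 0.75 × 0.6 × 80 × (0.707 × 0.5) = 12.73 kip/in.
11.47 ≤ 12.73 → adequate.

f_max ≈ 11.5 kip/in; adequate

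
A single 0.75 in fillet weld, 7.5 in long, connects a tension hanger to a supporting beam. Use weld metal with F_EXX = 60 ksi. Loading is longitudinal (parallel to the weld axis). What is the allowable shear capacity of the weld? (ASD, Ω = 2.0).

R_n/Ω ≈ 71.6 kip

Effective throat t_e = 0.707 × 0.75 = 0.5302 in.
Total length L = 7.5 in; A_we = 0.5302 × 7.5 = 3.977 in².
F_nw = 0.6 F_EXX = 0.6 × 60 = 36 ksi.
R_n = 36 × 3.977 = 143.2 kip; R_n/Ω = 143.2/2.0 = 71.58 kip.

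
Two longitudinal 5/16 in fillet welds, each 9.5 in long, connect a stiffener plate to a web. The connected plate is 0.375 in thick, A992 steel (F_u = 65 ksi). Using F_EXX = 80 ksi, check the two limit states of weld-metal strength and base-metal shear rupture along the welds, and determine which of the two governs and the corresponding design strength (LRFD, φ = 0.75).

φR_n ≈ 151 kip (weld metal governs)

t_e = 0.707 × 0.3125 = 0.2209 in; L = 19 in.
Weld metal: φR_n = 0.75 × 0.6 × 80 × 0.2209 × 19 = 151.1 kip.
Base metal (shear rupture): φR_n = 0.75 × 0.6 × 65 × 0.375 × 19 = 208.4 kip.
Governing: weld metal.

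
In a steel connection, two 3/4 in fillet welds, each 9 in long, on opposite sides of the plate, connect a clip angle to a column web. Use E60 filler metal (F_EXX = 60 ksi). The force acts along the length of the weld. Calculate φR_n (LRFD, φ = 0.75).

φR_n ≈ 258 kips

Effective throat t_e = 0.707 × 0.75 = 0.5302 in.
Total length L = 18 in; A_we = 0.5302 × 18 = 9.544 in².
F_nw = 0.6 F_EXX = 0.6 × 60 = 36 ksi.
φR_n = 0.75 × 36 × 9.544 = 257.7 kips.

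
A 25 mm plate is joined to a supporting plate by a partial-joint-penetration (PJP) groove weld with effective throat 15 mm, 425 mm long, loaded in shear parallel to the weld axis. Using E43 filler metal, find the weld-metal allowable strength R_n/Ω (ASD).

E43XX → F_EXX = 430 MPa.
Effective throat (given) t_e = 15 mm.
A_we = 15 × 425 = 6375 mm².
F_nw = 0.6 F_EXX = 258 MPa.
R_n/Ω = (258 × 6375) / 2.0 × 10⁻³ = 822.4 kN.

R_n/Ω ≈ 822 kN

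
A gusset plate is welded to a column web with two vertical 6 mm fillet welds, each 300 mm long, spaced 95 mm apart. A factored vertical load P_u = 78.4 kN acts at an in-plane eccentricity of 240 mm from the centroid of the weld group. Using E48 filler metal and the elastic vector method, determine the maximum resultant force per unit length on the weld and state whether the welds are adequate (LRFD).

f_max ≈ 559 N/mm; adequate

E48XX → F_EXX = 480 MPa.
Total weld length L_w = 600 mm. Treat welds as unit-width lines.
Polar moment about centroid: J = 2[d³/12 + d(b/2)²] = 2[300³/12 + 300×47.5²] = 5854000 mm³.
Direct shear f_v = P/L_w = 78.4×10³ / 600 = 130.7 N/mm (vertical).
Torsion M = P·e = 78.4×10³ × 240 = 18816000 N·mm.
Critical point at (x, y) = (47.5, 150) from centroid. f_tx = M·y/J = 482.2 N/mm; f_ty = M·x/J = 152.7 N/mm.
Resultant f_max = √[f_tx² + (f_v + f_ty)²] = √[482.2² + (130.7 + 152.7)²] = 559.2 N/mm.
Capacity per unit length: φr_n = 0.75 × 0.6 × 480 × (0.707 × 6) = 916.3 N/mm.
559.2 ≤ 916.3 → adequate.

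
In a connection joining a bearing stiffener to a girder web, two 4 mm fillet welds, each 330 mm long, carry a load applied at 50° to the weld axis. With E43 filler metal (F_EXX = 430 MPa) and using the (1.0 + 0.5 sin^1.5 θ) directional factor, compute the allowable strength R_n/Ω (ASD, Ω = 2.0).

R_n/Ω ≈ 321 kN

t_e = 0.707 × 4 = 2.828 mm; A_we = 2.828 × 660 = 1866 mm².
Directional factor: 1.0 + 0.5 sin^1.5(50°) = 1.335.
F_nw = 0.6 × 430 × 1.335 = 344.5 MPa.
R_n/Ω = (344.5 × 1866) / 2.0 × 10⁻³ = 321.5 kN.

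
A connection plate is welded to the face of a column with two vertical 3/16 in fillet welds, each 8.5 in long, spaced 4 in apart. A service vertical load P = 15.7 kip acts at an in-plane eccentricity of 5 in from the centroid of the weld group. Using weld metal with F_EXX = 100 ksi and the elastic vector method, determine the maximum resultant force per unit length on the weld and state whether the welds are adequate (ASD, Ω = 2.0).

f_max ≈ 2.69 kip/in; adequate

Total weld length L_w = 17 in. Treat welds as unit-width lines.
Polar moment about centroid: J = 2[d³/12 + d(b/2)²] = 2[8.5³/12 + 8.5×2²] = 170.4 in³.
Direct shear f_v = P/L_w = 15.7 / 17 = 0.9235 kip/in (vertical).
Torsion M = P·e = 15.7 × 5 = 78.5 kip·in.
Critical point at (x, y) = (2, 4.25) from centroid. f_tx = M·y/J = 1.958 kip/in; f_ty = M·x/J = 0.9216 kip/in.
Resultant f_max = √[f_tx² + (f_v + f_ty)²] = √[1.958² + (0.9235 + 0.9216)²] = 2.691 kip/in.
Capacity per unit length: r_n/Ω = (1/2.0) × 0.6 × 100 × (0.707 × 0.1875) = 3.977 kip/in.
2.691 ≤ 3.977 → adequate.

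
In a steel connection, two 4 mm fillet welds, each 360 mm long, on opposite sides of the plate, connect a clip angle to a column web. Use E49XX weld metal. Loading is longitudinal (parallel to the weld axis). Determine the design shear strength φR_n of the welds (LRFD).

E49XX → F_EXX = 490 MPa.
Effective throat t_e = 0.707 × 4 = 2.828 mm.
Total length L = 720 mm; A_we = 2.828 × 720 = 2036 mm².
F_nw = 0.6 F_EXX = 0.6 × 490 = 294 MPa.
φR_n = 0.75 × 294 × 2036 × 10⁻³ = 449 kN.

φR_n ≈ 449 kN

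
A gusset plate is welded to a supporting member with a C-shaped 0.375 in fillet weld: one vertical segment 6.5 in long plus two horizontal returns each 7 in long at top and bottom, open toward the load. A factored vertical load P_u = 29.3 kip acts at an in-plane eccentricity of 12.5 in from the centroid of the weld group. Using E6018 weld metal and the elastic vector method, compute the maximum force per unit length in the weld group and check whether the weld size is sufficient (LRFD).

f_max ≈ 8.53 kip/in; NOT adequate

E60XX → F_EXX = 60 ksi.
Total weld length L_w = 20.5 in. Treat welds as unit-width lines.
Centroid: x̄ = 2×7×3.5 / 20.5 = 2.39 in from the vertical weld.
Polar moment about centroid: J = I_x + I_y = [6.5³/12 + 2×7×3.25²] + [6.5×2.39² + 2(7³/12 + 7×1.11²)] = 282.3 in³.
Direct shear f_v = P/L_w = 29.3 / 20.5 = 1.429 kip/in (vertical).
Torsion M = P·e = 29.3 × 12.5 = 366.25 kip·in.
Critical point at (x, y) = (4.61, 3.25) from centroid. f_tx = M·y/J = 4.216 kip/in; f_ty = M·x/J = 5.98 kip/in.
Resultant f_max = √[f_tx² + (f_v + f_ty)²] = √[4.216² + (1.429 + 5.98)²] = 8.525 kip/in.
Capacity per unit length: φr_n = 0.75 × 0.6 × 60 × (0.707 × 0.375) = 7.158 kip/in.
8.525 > 7.158 → NOT adequate.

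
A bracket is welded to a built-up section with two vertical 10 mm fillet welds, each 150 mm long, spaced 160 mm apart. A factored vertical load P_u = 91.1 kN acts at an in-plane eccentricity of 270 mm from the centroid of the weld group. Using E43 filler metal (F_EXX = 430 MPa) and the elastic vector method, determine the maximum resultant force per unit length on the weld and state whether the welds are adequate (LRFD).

Total weld length L_w = 300 mm. Treat welds as unit-width lines.
Polar moment about centroid: J = 2[d³/12 + d(b/2)²] = 2[150³/12 + 150×80²] = 2482000 mm³.
Direct shear f_v = P/L_w = 91.1×10³ / 300 = 303.7 N/mm (vertical).
Torsion M = P·e = 91.1×10³ × 270 = 24597000 N·mm.
Critical point at (x, y) = (80, 75) from centroid. f_tx = M·y/J = 743.1 N/mm; f_ty = M·x/J = 792.7 N/mm.
Resultant f_max = √[f_tx² + (f_v + f_ty)²] = √[743.1² + (303.7 + 792.7)²] = 1324 N/mm.
Capacity per unit length: φr_n = 0.75 × 0.6 × 430 × (0.707 × 10) = 1368 N/mm.
1324 ≤ 1368 → adequate.

f_max ≈ 1320 N/mm; adequate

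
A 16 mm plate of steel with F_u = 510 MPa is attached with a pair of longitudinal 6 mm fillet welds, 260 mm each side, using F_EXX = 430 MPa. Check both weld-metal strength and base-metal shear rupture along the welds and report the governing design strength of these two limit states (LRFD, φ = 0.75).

t_e = 0.707 × 6 = 4.242 mm; L = 520 mm.
Weld metal: φR_n = 0.75 × 0.6 × 430 × 4.242 × 520 × 10⁻³ = 426.8 kN.
Base metal (shear rupture): φR_n = 0.75 × 0.6 × 510 × 16 × 520 × 10⁻³ = 1909 kN.
Governing: weld metal.

φR_n ≈ 427 kN (weld metal governs)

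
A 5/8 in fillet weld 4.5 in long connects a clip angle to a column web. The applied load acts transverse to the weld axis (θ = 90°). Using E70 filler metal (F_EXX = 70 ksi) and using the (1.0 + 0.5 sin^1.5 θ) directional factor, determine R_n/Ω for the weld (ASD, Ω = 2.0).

t_e = 0.707 × 0.625 = 0.4419 in; A_we = 0.4419 × 4.5 = 1.988 in².
Directional factor: 1.0 + 0.5 sin^1.5(90°) = 1.5.
F_nw = 0.6 × 70 × 1.5 = 63 ksi.
R_n/Ω = (63 × 1.988) / 2.0 = 62.64 kips.

R_n/Ω ≈ 62.6 kips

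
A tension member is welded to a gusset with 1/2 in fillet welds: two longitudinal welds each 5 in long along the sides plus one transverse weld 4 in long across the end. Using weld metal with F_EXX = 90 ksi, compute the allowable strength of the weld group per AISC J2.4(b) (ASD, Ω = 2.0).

R_n/Ω ≈ 138 kip

t_e = 0.707 × 0.5 = 0.3535 in.
R_nwl = 0.6 × 90 × 0.3535 × 10 = 190.9 kip (longitudinal, 2 welds).
R_nwt = 0.6 × 90 × 0.3535 × 4 = 76.36 kip (transverse, base value).
(i) R_nwl + R_nwt = 267.2 kip; (ii) 0.85 R_nwl + 1.5 R_nwt = 276.8 kip.
R_n = max = 276.8 kip [governs: (ii)]; R_n/Ω = 138.4 kip.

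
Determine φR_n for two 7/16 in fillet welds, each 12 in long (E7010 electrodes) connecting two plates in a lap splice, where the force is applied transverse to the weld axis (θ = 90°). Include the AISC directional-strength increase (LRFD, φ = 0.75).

φR_n ≈ 351 kip

E70XX → F_EXX = 70 ksi.
t_e = 0.707 × 0.4375 = 0.3093 in; A_we = 0.3093 × 24 = 7.423 in².
Directional factor: 1.0 + 0.5 sin^1.5(90°) = 1.5.
F_nw = 0.6 × 70 × 1.5 = 63 ksi.
φR_n = 0.75 × 63 × 7.423 = 350.8 kip.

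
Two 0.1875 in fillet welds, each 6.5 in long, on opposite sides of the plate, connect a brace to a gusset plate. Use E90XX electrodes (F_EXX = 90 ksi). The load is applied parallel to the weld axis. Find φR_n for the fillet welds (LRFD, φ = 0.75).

Effective throat t_e = 0.707 × 0.1875 = 0.1326 in.
Total length L = 13 in; A_we = 0.1326 × 13 = 1.723 in².
F_nw = 0.6 F_EXX = 0.6 × 90 = 54 ksi.
φR_n = 0.75 × 54 × 1.723 = 69.79 kips.

φR_n ≈ 69.8 kips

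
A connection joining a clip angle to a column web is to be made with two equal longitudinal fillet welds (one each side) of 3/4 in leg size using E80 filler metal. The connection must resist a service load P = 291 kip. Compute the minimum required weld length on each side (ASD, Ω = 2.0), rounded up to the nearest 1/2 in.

L = 11.5 in on each side

E80XX → F_EXX = 80 ksi.
Throat t_e = 0.707 × 0.75 = 0.5302 in.
r_n/Ω = (0.6 × 80 × 0.5302) / 2.0 = 12.73 kip/in.
L_req = P / (r_n/Ω) = 291 / 12.73 = 22.87 in total.
Per side: 22.87 / 2 = 11.43 in.
Round up → use L = 11.5 in on each side.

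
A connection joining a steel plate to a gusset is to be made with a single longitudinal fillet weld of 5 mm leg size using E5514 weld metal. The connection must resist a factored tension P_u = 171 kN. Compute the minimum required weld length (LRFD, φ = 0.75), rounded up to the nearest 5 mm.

E55XX → F_EXX = 550 MPa.
Throat t_e = 0.707 × 5 = 3.535 mm.
φr_n = 0.75 × 0.6 × 550 × 3.535 × 10⁻³ = 0.8749 kN/mm.
L_req = P_u / φr_n = 171 / 0.8749 = 195.4 mm total.
Round up → use L = 200 mm.

L = 200 mm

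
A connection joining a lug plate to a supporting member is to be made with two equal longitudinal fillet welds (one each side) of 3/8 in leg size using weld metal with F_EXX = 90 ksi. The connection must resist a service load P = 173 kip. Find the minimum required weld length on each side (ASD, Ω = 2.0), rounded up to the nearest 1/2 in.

L = 12.5 in on each side

Throat t_e = 0.707 × 0.375 = 0.2651 in.
r_n/Ω = (0.6 × 90 × 0.2651) / 2.0 = 7.158 kip/in.
L_req = P / (r_n/Ω) = 173 / 7.158 = 24.17 in total.
Per side: 24.17 / 2 = 12.08 in.
Round up → use L = 12.5 in on each side.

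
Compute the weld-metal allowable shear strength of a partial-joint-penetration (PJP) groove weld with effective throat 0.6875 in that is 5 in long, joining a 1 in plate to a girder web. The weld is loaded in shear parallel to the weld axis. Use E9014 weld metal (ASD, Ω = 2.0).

R_n/Ω ≈ 92.8 kips

E90XX → F_EXX = 90 ksi.
Effective throat (given) t_e = 0.6875 in.
A_we = 0.6875 × 5 = 3.438 in².
F_nw = 0.6 F_EXX = 54 ksi.
R_n/Ω = (54 × 3.438) / 2.0 = 92.81 kips.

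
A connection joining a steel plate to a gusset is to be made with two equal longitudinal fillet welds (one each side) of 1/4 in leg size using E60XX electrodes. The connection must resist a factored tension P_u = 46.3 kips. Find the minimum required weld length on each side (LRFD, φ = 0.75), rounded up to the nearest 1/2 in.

L = 5 in on each side

E60XX → F_EXX = 60 ksi.
Throat t_e = 0.707 × 0.25 = 0.1767 in.
φr_n = 0.75 × 0.6 × 60 × 0.1767 = 4.772 kips/in.
L_req = P_u / φr_n = 46.3 / 4.772 = 9.702 in total.
Per side: 9.702 / 2 = 4.851 in.
Round up → use L = 5 in on each side.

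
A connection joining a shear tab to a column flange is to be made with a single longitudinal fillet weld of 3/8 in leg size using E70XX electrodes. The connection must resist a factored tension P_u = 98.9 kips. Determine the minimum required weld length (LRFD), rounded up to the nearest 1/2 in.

L = 12 in

E70XX → F_EXX = 70 ksi.
Throat t_e = 0.707 × 0.375 = 0.2651 in.
φr_n = 0.75 × 0.6 × 70 × 0.2651 = 8.351 kips/in.
L_req = P_u / φr_n = 98.9 / 8.351 = 11.84 in total.
Round up → use L = 12 in.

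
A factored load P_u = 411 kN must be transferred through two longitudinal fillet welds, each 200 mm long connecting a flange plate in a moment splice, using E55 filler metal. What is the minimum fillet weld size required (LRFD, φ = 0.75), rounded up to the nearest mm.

E55XX → F_EXX = 550 MPa.
Total weld length L = 400 mm.
Required throat t_e = P_u / (φ × 0.6 F_EXX × L) = 411 / (0.75 × 0.6 × 550 × 400 × 10⁻³) = 4.152 mm.
Required leg w = t_e / 0.707 = 5.872 mm → use 6 mm.

w = 6 mm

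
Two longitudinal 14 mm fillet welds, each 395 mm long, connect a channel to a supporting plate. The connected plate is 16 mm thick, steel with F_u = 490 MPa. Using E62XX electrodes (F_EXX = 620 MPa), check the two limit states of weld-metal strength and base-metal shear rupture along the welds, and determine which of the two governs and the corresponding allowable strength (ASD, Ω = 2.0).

t_e = 0.707 × 14 = 9.898 mm; L = 790 mm.
Weld metal: R_n/Ω = (1/2.0) × 0.6 × 620 × 9.898 × 790 × 10⁻³ = 1454 kN.
Base metal (shear rupture): R_n/Ω = (1/2.0) × 0.6 × 490 × 16 × 790 × 10⁻³ = 1858 kN.
Governing: weld metal.

R_n/Ω ≈ 1450 kN (weld metal governs)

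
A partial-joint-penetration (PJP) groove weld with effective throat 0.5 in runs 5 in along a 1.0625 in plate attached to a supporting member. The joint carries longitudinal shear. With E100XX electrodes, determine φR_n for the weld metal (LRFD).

E100XX → F_EXX = 100 ksi.
Effective throat (given) t_e = 0.5 in.
A_we = 0.5 × 5 = 2.5 in².
F_nw = 0.6 F_EXX = 60 ksi.
φR_n = 0.75 × 60 × 2.5 = 112.5 kips.

φR_n ≈ 112 kips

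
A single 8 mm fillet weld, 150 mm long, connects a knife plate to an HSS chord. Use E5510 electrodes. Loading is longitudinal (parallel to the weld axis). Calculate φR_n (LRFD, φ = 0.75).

φR_n ≈ 210 kN

E55XX → F_EXX = 550 MPa.
Effective throat t_e = 0.707 × 8 = 5.656 mm.
Total length L = 150 mm; A_we = 5.656 × 150 = 848.4 mm².
F_nw = 0.6 F_EXX = 0.6 × 550 = 330 MPa.
φR_n = 0.75 × 330 × 848.4 × 10⁻³ = 210 kN.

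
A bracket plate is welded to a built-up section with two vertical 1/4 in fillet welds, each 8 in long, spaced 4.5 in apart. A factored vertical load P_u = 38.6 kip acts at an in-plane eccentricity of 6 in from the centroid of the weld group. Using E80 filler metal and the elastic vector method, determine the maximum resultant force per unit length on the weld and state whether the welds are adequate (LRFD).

f_max ≈ 7.86 kip/in; NOT adequate

E80XX → F_EXX = 80 ksi.
Total weld length L_w = 16 in. Treat welds as unit-width lines.
Polar moment about centroid: J = 2[d³/12 + d(b/2)²] = 2[8³/12 + 8×2.25²] = 166.3 in³.
Direct shear f_v = P/L_w = 38.6 / 16 = 2.413 kip/in (vertical).
Torsion M = P·e = 38.6 × 6 = 231.6 kip·in.
Critical point at (x, y) = (2.25, 4) from centroid. f_tx = M·y/J = 5.57 kip/in; f_ty = M·x/J = 3.133 kip/in.
Resultant f_max = √[f_tx² + (f_v + f_ty)²] = √[5.57² + (2.413 + 3.133)²] = 7.859 kip/in.
Capacity per unit length: φr_n = 0.75 × 0.6 × 80 × (0.707 × 0.25) = 6.363 kip/in.
7.859 > 6.363 → NOT adequate.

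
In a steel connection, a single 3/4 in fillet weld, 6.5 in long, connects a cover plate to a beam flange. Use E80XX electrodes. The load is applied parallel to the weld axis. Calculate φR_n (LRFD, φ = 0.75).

E80XX → F_EXX = 80 ksi.
Effective throat t_e = 0.707 × 0.75 = 0.5302 in.
Total length L = 6.5 in; A_we = 0.5302 × 6.5 = 3.447 in².
F_nw = 0.6 F_EXX = 0.6 × 80 = 48 ksi.
φR_n = 0.75 × 48 × 3.447 = 124.1 kips.

φR_n ≈ 124 kips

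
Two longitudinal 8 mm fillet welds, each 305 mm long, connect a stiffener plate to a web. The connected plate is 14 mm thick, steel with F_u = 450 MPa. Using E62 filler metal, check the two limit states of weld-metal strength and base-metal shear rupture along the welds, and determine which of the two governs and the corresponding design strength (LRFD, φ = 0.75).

φR_n ≈ 963 kN (weld metal governs)

E62XX → F_EXX = 620 MPa.
t_e = 0.707 × 8 = 5.656 mm; L = 610 mm.
Weld metal: φR_n = 0.75 × 0.6 × 620 × 5.656 × 610 × 10⁻³ = 962.6 kN.
Base metal (shear rupture): φR_n = 0.75 × 0.6 × 450 × 14 × 610 × 10⁻³ = 1729 kN.
Governing: weld metal.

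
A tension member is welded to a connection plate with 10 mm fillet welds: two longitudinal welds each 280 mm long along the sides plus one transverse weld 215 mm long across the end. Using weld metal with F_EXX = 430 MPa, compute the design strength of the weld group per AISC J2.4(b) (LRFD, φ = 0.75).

t_e = 0.707 × 10 = 7.07 mm.
R_nwl = 0.6 × 430 × 7.07 × 560 × 10⁻³ = 1021 kN (longitudinal, 2 welds).
R_nwt = 0.6 × 430 × 7.07 × 215 × 10⁻³ = 392.2 kN (transverse, base value).
(i) R_nwl + R_nwt = 1414 kN; (ii) 0.85 R_nwl + 1.5 R_nwt = 1457 kN.
R_n = max = 1457 kN [governs: (ii)]; φR_n = 1092 kN.

φR_n ≈ 1090 kN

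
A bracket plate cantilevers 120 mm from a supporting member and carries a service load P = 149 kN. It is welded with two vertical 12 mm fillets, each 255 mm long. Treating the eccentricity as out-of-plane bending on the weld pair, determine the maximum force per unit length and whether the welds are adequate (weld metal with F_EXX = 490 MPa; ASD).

L_w = 2 × 255 = 510 mm; section modulus (unit throat) S = 2 × L²/6 = 21680 mm².
Direct shear f_v = P/L_w = 149×10³/510 = 292.2 N/mm.
Moment M = P × e = 149×10³ × 120 = 17880000 N·mm; bending f_b = M/S = 824.9 N/mm.
f_max = √(f_v² + f_b²) = √(292.2² + 824.9²) = 875.1 N/mm.
r_n/Ω = (1/2.0) × 0.6 × 490 × (0.707 × 12) = 1247 N/mm → adequate.

f_max ≈ 875 N/mm; adequate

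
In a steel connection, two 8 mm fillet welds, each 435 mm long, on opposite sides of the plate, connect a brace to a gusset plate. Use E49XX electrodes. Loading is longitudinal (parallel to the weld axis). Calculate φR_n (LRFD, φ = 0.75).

φR_n ≈ 1090 kN

E49XX → F_EXX = 490 MPa.
Effective throat t_e = 0.707 × 8 = 5.656 mm.
Total length L = 870 mm; A_we = 5.656 × 870 = 4921 mm².
F_nw = 0.6 F_EXX = 0.6 × 490 = 294 MPa.
φR_n = 0.75 × 294 × 4921 × 10⁻³ = 1085 kN.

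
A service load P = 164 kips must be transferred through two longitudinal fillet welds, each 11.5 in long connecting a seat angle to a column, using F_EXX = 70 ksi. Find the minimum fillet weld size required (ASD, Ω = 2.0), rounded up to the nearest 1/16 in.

Total weld length L = 23 in.
Required throat t_e = P × Ω / (0.6 F_EXX × L) = 164 × 2.0 / (0.6 × 70 × 23) = 0.3395 in.
Required leg w = t_e / 0.707 = 0.4803 in → use 1/2 in.

w = 1/2 in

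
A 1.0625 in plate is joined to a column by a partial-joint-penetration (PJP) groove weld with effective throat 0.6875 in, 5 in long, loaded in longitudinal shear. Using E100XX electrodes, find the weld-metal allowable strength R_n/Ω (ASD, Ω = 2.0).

R_n/Ω ≈ 103 kips

E100XX → F_EXX = 100 ksi.
Effective throat (given) t_e = 0.6875 in.
A_we = 0.6875 × 5 = 3.438 in².
F_nw = 0.6 F_EXX = 60 ksi.
R_n/Ω = (60 × 3.438) / 2.0 = 103.1 kips.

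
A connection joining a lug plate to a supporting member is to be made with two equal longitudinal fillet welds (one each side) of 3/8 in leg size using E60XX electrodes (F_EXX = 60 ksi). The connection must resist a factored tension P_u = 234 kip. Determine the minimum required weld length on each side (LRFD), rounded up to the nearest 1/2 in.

L = 16.5 in on each side

Throat t_e = 0.707 × 0.375 = 0.2651 in.
φr_n = 0.75 × 0.6 × 60 × 0.2651 = 7.158 kip/in.
L_req = P_u / φr_n = 234 / 7.158 = 32.69 in total.
Per side: 32.69 / 2 = 16.34 in.
Round up → use L = 16.5 in on each side.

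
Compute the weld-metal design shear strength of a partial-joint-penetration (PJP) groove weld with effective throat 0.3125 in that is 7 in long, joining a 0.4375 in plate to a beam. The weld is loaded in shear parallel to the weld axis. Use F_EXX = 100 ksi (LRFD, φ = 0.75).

φR_n ≈ 98.4 kips

Effective throat (given) t_e = 0.3125 in.
A_we = 0.3125 × 7 = 2.188 in².
F_nw = 0.6 F_EXX = 60 ksi.
φR_n = 0.75 × 60 × 2.188 = 98.44 kips.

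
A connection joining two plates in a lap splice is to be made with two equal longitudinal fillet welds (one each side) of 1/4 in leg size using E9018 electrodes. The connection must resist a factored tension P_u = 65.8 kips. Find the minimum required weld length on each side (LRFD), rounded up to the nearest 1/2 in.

L = 5 in on each side

E90XX → F_EXX = 90 ksi.
Throat t_e = 0.707 × 0.25 = 0.1767 in.
φr_n = 0.75 × 0.6 × 90 × 0.1767 = 7.158 kips/in.
L_req = P_u / φr_n = 65.8 / 7.158 = 9.192 in total.
Per side: 9.192 / 2 = 4.596 in.
Round up → use L = 5 in on each side.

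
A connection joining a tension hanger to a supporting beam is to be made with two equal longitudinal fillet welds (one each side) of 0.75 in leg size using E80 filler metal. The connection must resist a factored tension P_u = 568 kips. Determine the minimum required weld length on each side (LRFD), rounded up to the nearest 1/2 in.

E80XX → F_EXX = 80 ksi.
Throat t_e = 0.707 × 0.75 = 0.5302 in.
φr_n = 0.75 × 0.6 × 80 × 0.5302 = 19.09 kips/in.
L_req = P_u / φr_n = 568 / 19.09 = 29.76 in total.
Per side: 29.76 / 2 = 14.88 in.
Round up → use L = 15 in on each side.

L = 15 in on each side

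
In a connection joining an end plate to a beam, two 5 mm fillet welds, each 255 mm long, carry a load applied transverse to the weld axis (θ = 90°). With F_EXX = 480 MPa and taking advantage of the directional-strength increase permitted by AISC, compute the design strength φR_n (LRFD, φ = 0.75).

t_e = 0.707 × 5 = 3.535 mm; A_we = 3.535 × 510 = 1803 mm².
Directional factor: 1.0 + 0.5 sin^1.5(90°) = 1.5.
F_nw = 0.6 × 480 × 1.5 = 432 MPa.
φR_n = 0.75 × 432 × 1803 × 10⁻³ = 584.1 kN.

φR_n ≈ 584 kN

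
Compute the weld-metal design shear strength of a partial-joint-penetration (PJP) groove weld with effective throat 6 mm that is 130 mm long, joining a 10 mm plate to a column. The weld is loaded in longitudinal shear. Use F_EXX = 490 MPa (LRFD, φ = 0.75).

φR_n ≈ 172 kN

Effective throat (given) t_e = 6 mm.
A_we = 6 × 130 = 780 mm².
F_nw = 0.6 F_EXX = 294 MPa.
φR_n = 0.75 × 294 × 780 × 10⁻³ = 172 kN.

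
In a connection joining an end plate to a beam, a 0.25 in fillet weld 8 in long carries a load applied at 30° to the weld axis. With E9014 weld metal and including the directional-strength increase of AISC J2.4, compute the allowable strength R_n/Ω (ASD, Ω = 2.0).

E90XX → F_EXX = 90 ksi.
t_e = 0.707 × 0.25 = 0.1767 in; A_we = 0.1767 × 8 = 1.414 in².
Directional factor: 1.0 + 0.5 sin^1.5(30°) = 1.177.
F_nw = 0.6 × 90 × 1.177 = 63.55 ksi.
R_n/Ω = (63.55 × 1.414) / 2.0 = 44.93 kip.

R_n/Ω ≈ 44.9 kip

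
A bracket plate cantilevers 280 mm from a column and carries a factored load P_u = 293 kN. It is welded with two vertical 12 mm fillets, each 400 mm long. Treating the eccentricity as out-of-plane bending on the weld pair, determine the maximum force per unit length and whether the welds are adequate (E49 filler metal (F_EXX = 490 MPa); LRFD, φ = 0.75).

L_w = 2 × 400 = 800 mm; section modulus (unit throat) S = 2 × L²/6 = 53330 mm².
Direct shear f_v = P/L_w = 293×10³/800 = 366.2 N/mm.
Moment M = P × e = 293×10³ × 280 = 82040000 N·mm; bending f_b = M/S = 1538 N/mm.
f_max = √(f_v² + f_b²) = √(366.2² + 1538²) = 1581 N/mm.
φr_n = 0.75 × 0.6 × 490 × (0.707 × 12) = 1871 N/mm → adequate.

f_max ≈ 1580 N/mm; adequate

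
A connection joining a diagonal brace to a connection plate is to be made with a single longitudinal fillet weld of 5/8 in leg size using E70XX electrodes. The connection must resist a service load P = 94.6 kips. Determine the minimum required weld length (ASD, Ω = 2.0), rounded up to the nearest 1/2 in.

L = 10.5 in

E70XX → F_EXX = 70 ksi.
Throat t_e = 0.707 × 0.625 = 0.4419 in.
r_n/Ω = (0.6 × 70 × 0.4419) / 2.0 = 9.279 kip/in.
L_req = P / (r_n/Ω) = 94.6 / 9.279 = 10.19 in total.
Round up → use L = 10.5 in.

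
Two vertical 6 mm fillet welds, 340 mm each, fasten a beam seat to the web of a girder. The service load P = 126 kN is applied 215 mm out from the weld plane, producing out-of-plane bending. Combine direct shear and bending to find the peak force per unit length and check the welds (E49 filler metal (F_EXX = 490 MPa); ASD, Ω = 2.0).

f_max ≈ 727 N/mm; NOT adequate

L_w = 2 × 340 = 680 mm; section modulus (unit throat) S = 2 × L²/6 = 38530 mm².
Direct shear f_v = P/L_w = 126×10³/680 = 185.3 N/mm.
Moment M = P × e = 126×10³ × 215 = 27090000 N·mm; bending f_b = M/S = 703 N/mm.
f_max = √(f_v² + f_b²) = √(185.3² + 703²) = 727 N/mm.
r_n/Ω = (1/2.0) × 0.6 × 490 × (0.707 × 6) = 623.6 N/mm → NOT adequate.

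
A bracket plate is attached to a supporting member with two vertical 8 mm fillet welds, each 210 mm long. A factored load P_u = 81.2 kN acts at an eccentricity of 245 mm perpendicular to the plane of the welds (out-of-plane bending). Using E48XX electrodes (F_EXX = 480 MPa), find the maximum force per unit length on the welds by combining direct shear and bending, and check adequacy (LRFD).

L_w = 2 × 210 = 420 mm; section modulus (unit throat) S = 2 × L²/6 = 14700 mm².
Direct shear f_v = P/L_w = 81.2×10³/420 = 193.3 N/mm.
Moment M = P × e = 81.2×10³ × 245 = 19894000 N·mm; bending f_b = M/S = 1353 N/mm.
f_max = √(f_v² + f_b²) = √(193.3² + 1353²) = 1367 N/mm.
φr_n = 0.75 × 0.6 × 480 × (0.707 × 8) = 1222 N/mm → NOT adequate.

f_max ≈ 1370 N/mm; NOT adequate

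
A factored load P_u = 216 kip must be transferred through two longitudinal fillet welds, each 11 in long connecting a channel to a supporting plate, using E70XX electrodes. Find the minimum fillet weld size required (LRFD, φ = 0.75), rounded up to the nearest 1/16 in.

w = 1/2 in

E70XX → F_EXX = 70 ksi.
Total weld length L = 22 in.
Required throat t_e = P_u / (φ × 0.6 F_EXX × L) = 216 / (0.75 × 0.6 × 70 × 22) = 0.3117 in.
Required leg w = t_e / 0.707 = 0.4409 in → use 1/2 in.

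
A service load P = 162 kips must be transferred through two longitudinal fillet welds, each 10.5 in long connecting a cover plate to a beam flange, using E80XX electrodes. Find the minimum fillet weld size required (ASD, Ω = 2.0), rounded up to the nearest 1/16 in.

w = 1/2 in

E80XX → F_EXX = 80 ksi.
Total weld length L = 21 in.
Required throat t_e = P × Ω / (0.6 F_EXX × L) = 162 × 2.0 / (0.6 × 80 × 21) = 0.3214 in.
Required leg w = t_e / 0.707 = 0.4546 in → use 1/2 in.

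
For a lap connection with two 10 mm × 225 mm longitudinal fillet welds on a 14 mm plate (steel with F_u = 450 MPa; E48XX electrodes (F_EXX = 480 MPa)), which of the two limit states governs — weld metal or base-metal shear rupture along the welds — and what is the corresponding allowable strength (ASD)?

t_e = 0.707 × 10 = 7.07 mm; L = 450 mm.
Weld metal: R_n/Ω = (1/2.0) × 0.6 × 480 × 7.07 × 450 × 10⁻³ = 458.1 kN.
Base metal (shear rupture): R_n/Ω = (1/2.0) × 0.6 × 450 × 14 × 450 × 10⁻³ = 850.5 kN.
Governing: weld metal.

R_n/Ω ≈ 458 kN (weld metal governs)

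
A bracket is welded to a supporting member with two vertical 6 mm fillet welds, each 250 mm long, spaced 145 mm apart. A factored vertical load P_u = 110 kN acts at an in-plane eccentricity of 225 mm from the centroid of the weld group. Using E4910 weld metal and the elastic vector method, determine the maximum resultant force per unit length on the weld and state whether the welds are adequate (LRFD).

E49XX → F_EXX = 490 MPa.
Total weld length L_w = 500 mm. Treat welds as unit-width lines.
Polar moment about centroid: J = 2[d³/12 + d(b/2)²] = 2[250³/12 + 250×72.5²] = 5232000 mm³.
Direct shear f_v = P/L_w = 110×10³ / 500 = 220 N/mm (vertical).
Torsion M = P·e = 110×10³ × 225 = 24750000 N·mm.
Critical point at (x, y) = (72.5, 125) from centroid. f_tx = M·y/J = 591.3 N/mm; f_ty = M·x/J = 342.9 N/mm.
Resultant f_max = √[f_tx² + (f_v + f_ty)²] = √[591.3² + (220 + 342.9)²] = 816.4 N/mm.
Capacity per unit length: φr_n = 0.75 × 0.6 × 490 × (0.707 × 6) = 935.4 N/mm.
816.4 ≤ 935.4 → adequate.

f_max ≈ 816 N/mm; adequate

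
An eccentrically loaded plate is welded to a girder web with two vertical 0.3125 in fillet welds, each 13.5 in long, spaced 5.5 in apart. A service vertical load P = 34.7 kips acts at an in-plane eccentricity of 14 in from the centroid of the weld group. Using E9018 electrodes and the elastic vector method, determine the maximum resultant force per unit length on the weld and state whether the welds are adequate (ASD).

E90XX → F_EXX = 90 ksi.
Total weld length L_w = 27 in. Treat welds as unit-width lines.
Polar moment about centroid: J = 2[d³/12 + d(b/2)²] = 2[13.5³/12 + 13.5×2.75²] = 614.2 in³.
Direct shear f_v = P/L_w = 34.7 / 27 = 1.285 kip/in (vertical).
Torsion M = P·e = 34.7 × 14 = 485.8 kip·in.
Critical point at (x, y) = (2.75, 6.75) from centroid. f_tx = M·y/J = 5.338 kip/in; f_ty = M·x/J = 2.175 kip/in.
Resultant f_max = √[f_tx² + (f_v + f_ty)²] = √[5.338² + (1.285 + 2.175)²] = 6.362 kip/in.
Capacity per unit length: r_n/Ω = (1/2.0) × 0.6 × 90 × (0.707 × 0.3125) = 5.965 kip/in.
6.362 > 5.965 → NOT adequate.

f_max ≈ 6.36 kip/in; NOT adequate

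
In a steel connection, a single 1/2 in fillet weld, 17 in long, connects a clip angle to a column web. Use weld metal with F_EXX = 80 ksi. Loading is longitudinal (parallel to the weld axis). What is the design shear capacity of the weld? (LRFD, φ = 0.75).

Effective throat t_e = 0.707 × 0.5 = 0.3535 in.
Total length L = 17 in; A_we = 0.3535 × 17 = 6.01 in².
F_nw = 0.6 F_EXX = 0.6 × 80 = 48 ksi.
φR_n = 0.75 × 48 × 6.01 = 216.3 kips.

φR_n ≈ 216 kips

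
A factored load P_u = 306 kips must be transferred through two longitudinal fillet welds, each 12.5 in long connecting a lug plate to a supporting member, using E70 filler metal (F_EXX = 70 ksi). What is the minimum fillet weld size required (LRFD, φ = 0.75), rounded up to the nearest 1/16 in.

w = 9/16 in

Total weld length L = 25 in.
Required throat t_e = P_u / (φ × 0.6 F_EXX × L) = 306 / (0.75 × 0.6 × 70 × 25) = 0.3886 in.
Required leg w = t_e / 0.707 = 0.5496 in → use 9/16 in.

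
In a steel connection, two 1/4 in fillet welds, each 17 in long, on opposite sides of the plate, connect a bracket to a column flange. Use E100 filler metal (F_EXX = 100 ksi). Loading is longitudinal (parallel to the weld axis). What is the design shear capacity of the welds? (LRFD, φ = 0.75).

Effective throat t_e = 0.707 × 0.25 = 0.1767 in.
Total length L = 34 in; A_we = 0.1767 × 34 = 6.01 in².
F_nw = 0.6 F_EXX = 0.6 × 100 = 60 ksi.
φR_n = 0.75 × 60 × 6.01 = 270.4 kip.

φR_n ≈ 270 kip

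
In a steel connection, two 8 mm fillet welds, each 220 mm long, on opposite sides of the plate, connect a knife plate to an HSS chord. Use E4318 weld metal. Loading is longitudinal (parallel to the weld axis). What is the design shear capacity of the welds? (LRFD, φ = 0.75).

E43XX → F_EXX = 430 MPa.
Effective throat t_e = 0.707 × 8 = 5.656 mm.
Total length L = 440 mm; A_we = 5.656 × 440 = 2489 mm².
F_nw = 0.6 F_EXX = 0.6 × 430 = 258 MPa.
φR_n = 0.75 × 258 × 2489 × 10⁻³ = 481.6 kN.

φR_n ≈ 482 kN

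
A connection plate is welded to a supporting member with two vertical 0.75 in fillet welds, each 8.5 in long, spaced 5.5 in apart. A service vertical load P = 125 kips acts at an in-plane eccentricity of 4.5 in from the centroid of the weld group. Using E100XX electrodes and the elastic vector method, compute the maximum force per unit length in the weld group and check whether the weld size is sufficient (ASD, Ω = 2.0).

f_max ≈ 17.5 kip/in; NOT adequate

E100XX → F_EXX = 100 ksi.
Total weld length L_w = 17 in. Treat welds as unit-width lines.
Polar moment about centroid: J = 2[d³/12 + d(b/2)²] = 2[8.5³/12 + 8.5×2.75²] = 230.9 in³.
Direct shear f_v = P/L_w = 125 / 17 = 7.353 kip/in (vertical).
Torsion M = P·e = 125 × 4.5 = 562.5 kip·in.
Critical point at (x, y) = (2.75, 4.25) from centroid. f_tx = M·y/J = 10.35 kip/in; f_ty = M·x/J = 6.699 kip/in.
Resultant f_max = √[f_tx² + (f_v + f_ty)²] = √[10.35² + (7.353 + 6.699)²] = 17.45 kip/in.
Capacity per unit length: r_n/Ω = (1/2.0) × 0.6 × 100 × (0.707 × 0.75) = 15.91 kip/in.
17.45 > 15.91 → NOT adequate.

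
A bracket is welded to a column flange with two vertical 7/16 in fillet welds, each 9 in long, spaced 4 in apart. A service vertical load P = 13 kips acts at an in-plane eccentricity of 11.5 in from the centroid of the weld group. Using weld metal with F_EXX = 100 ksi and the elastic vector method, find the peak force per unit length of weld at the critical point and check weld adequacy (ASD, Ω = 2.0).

f_max ≈ 4.15 kip/in; adequate

Total weld length L_w = 18 in. Treat welds as unit-width lines.
Polar moment about centroid: J = 2[d³/12 + d(b/2)²] = 2[9³/12 + 9×2²] = 193.5 in³.
Direct shear f_v = P/L_w = 13 / 18 = 0.7222 kip/in (vertical).
Torsion M = P·e = 13 × 11.5 = 149.5 kip·in.
Critical point at (x, y) = (2, 4.5) from centroid. f_tx = M·y/J = 3.477 kip/in; f_ty = M·x/J = 1.545 kip/in.
Resultant f_max = √[f_tx² + (f_v + f_ty)²] = √[3.477² + (0.7222 + 1.545)²] = 4.151 kip/in.
Capacity per unit length: r_n/Ω = (1/2.0) × 0.6 × 100 × (0.707 × 0.4375) = 9.279 kip/in.
4.151 ≤ 9.279 → adequate.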